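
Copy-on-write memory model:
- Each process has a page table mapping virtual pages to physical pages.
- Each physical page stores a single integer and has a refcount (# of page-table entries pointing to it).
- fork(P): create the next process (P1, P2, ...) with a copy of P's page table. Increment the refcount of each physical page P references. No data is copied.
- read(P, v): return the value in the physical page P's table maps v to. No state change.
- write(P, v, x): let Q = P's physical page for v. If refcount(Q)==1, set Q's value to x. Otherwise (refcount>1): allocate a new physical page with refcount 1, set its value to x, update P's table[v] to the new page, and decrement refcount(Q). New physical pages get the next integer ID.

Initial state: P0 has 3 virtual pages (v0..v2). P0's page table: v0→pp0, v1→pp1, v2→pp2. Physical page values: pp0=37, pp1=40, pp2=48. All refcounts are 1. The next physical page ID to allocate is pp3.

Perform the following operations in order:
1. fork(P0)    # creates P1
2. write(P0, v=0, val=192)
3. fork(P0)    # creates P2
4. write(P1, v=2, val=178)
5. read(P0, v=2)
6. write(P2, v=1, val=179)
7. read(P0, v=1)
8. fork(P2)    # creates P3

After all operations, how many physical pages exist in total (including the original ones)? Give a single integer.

Answer: 6

Derivation:
Op 1: fork(P0) -> P1. 3 ppages; refcounts: pp0:2 pp1:2 pp2:2
Op 2: write(P0, v0, 192). refcount(pp0)=2>1 -> COPY to pp3. 4 ppages; refcounts: pp0:1 pp1:2 pp2:2 pp3:1
Op 3: fork(P0) -> P2. 4 ppages; refcounts: pp0:1 pp1:3 pp2:3 pp3:2
Op 4: write(P1, v2, 178). refcount(pp2)=3>1 -> COPY to pp4. 5 ppages; refcounts: pp0:1 pp1:3 pp2:2 pp3:2 pp4:1
Op 5: read(P0, v2) -> 48. No state change.
Op 6: write(P2, v1, 179). refcount(pp1)=3>1 -> COPY to pp5. 6 ppages; refcounts: pp0:1 pp1:2 pp2:2 pp3:2 pp4:1 pp5:1
Op 7: read(P0, v1) -> 40. No state change.
Op 8: fork(P2) -> P3. 6 ppages; refcounts: pp0:1 pp1:2 pp2:3 pp3:3 pp4:1 pp5:2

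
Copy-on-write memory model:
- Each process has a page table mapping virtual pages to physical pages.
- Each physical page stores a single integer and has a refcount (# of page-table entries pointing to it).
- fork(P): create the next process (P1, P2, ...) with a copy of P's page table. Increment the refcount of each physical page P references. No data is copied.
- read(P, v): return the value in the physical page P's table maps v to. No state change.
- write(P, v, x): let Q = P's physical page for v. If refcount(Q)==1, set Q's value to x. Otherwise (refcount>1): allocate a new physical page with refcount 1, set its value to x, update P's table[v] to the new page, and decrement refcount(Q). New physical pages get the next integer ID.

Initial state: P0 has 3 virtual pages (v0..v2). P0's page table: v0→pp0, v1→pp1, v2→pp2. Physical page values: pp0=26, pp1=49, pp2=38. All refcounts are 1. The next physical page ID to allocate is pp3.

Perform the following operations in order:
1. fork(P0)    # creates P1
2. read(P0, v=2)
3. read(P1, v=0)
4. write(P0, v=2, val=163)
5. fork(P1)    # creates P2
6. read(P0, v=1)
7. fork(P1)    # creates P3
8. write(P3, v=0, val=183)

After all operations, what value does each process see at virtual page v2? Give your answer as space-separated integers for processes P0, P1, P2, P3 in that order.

Op 1: fork(P0) -> P1. 3 ppages; refcounts: pp0:2 pp1:2 pp2:2
Op 2: read(P0, v2) -> 38. No state change.
Op 3: read(P1, v0) -> 26. No state change.
Op 4: write(P0, v2, 163). refcount(pp2)=2>1 -> COPY to pp3. 4 ppages; refcounts: pp0:2 pp1:2 pp2:1 pp3:1
Op 5: fork(P1) -> P2. 4 ppages; refcounts: pp0:3 pp1:3 pp2:2 pp3:1
Op 6: read(P0, v1) -> 49. No state change.
Op 7: fork(P1) -> P3. 4 ppages; refcounts: pp0:4 pp1:4 pp2:3 pp3:1
Op 8: write(P3, v0, 183). refcount(pp0)=4>1 -> COPY to pp4. 5 ppages; refcounts: pp0:3 pp1:4 pp2:3 pp3:1 pp4:1
P0: v2 -> pp3 = 163
P1: v2 -> pp2 = 38
P2: v2 -> pp2 = 38
P3: v2 -> pp2 = 38

Answer: 163 38 38 38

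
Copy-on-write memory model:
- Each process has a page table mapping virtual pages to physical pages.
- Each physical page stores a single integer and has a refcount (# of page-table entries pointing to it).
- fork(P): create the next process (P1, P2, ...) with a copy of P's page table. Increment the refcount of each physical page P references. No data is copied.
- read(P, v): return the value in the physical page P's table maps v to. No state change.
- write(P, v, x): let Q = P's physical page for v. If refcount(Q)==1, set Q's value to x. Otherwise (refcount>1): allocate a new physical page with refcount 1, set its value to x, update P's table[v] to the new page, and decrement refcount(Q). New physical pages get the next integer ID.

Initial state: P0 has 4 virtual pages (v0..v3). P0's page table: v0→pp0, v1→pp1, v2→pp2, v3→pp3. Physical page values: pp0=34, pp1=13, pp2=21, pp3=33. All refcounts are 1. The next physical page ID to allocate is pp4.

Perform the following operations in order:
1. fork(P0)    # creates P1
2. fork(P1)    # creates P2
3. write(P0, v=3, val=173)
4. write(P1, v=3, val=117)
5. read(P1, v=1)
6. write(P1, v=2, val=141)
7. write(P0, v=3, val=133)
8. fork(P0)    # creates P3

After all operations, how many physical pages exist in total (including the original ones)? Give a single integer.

Op 1: fork(P0) -> P1. 4 ppages; refcounts: pp0:2 pp1:2 pp2:2 pp3:2
Op 2: fork(P1) -> P2. 4 ppages; refcounts: pp0:3 pp1:3 pp2:3 pp3:3
Op 3: write(P0, v3, 173). refcount(pp3)=3>1 -> COPY to pp4. 5 ppages; refcounts: pp0:3 pp1:3 pp2:3 pp3:2 pp4:1
Op 4: write(P1, v3, 117). refcount(pp3)=2>1 -> COPY to pp5. 6 ppages; refcounts: pp0:3 pp1:3 pp2:3 pp3:1 pp4:1 pp5:1
Op 5: read(P1, v1) -> 13. No state change.
Op 6: write(P1, v2, 141). refcount(pp2)=3>1 -> COPY to pp6. 7 ppages; refcounts: pp0:3 pp1:3 pp2:2 pp3:1 pp4:1 pp5:1 pp6:1
Op 7: write(P0, v3, 133). refcount(pp4)=1 -> write in place. 7 ppages; refcounts: pp0:3 pp1:3 pp2:2 pp3:1 pp4:1 pp5:1 pp6:1
Op 8: fork(P0) -> P3. 7 ppages; refcounts: pp0:4 pp1:4 pp2:3 pp3:1 pp4:2 pp5:1 pp6:1

Answer: 7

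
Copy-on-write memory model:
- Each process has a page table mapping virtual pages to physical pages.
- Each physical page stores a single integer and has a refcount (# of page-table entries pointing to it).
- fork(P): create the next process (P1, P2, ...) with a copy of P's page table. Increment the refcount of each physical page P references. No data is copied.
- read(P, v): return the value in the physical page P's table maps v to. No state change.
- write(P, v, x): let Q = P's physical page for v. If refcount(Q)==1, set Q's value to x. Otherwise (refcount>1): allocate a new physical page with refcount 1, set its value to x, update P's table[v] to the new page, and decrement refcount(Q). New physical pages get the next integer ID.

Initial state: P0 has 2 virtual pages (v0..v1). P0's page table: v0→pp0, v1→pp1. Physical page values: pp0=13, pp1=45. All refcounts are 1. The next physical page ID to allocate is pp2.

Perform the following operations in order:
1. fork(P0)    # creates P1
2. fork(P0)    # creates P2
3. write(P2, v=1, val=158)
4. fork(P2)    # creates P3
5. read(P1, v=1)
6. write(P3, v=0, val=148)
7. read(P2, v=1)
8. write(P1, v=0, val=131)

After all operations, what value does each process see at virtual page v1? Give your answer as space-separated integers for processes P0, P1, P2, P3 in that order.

Op 1: fork(P0) -> P1. 2 ppages; refcounts: pp0:2 pp1:2
Op 2: fork(P0) -> P2. 2 ppages; refcounts: pp0:3 pp1:3
Op 3: write(P2, v1, 158). refcount(pp1)=3>1 -> COPY to pp2. 3 ppages; refcounts: pp0:3 pp1:2 pp2:1
Op 4: fork(P2) -> P3. 3 ppages; refcounts: pp0:4 pp1:2 pp2:2
Op 5: read(P1, v1) -> 45. No state change.
Op 6: write(P3, v0, 148). refcount(pp0)=4>1 -> COPY to pp3. 4 ppages; refcounts: pp0:3 pp1:2 pp2:2 pp3:1
Op 7: read(P2, v1) -> 158. No state change.
Op 8: write(P1, v0, 131). refcount(pp0)=3>1 -> COPY to pp4. 5 ppages; refcounts: pp0:2 pp1:2 pp2:2 pp3:1 pp4:1
P0: v1 -> pp1 = 45
P1: v1 -> pp1 = 45
P2: v1 -> pp2 = 158
P3: v1 -> pp2 = 158

Answer: 45 45 158 158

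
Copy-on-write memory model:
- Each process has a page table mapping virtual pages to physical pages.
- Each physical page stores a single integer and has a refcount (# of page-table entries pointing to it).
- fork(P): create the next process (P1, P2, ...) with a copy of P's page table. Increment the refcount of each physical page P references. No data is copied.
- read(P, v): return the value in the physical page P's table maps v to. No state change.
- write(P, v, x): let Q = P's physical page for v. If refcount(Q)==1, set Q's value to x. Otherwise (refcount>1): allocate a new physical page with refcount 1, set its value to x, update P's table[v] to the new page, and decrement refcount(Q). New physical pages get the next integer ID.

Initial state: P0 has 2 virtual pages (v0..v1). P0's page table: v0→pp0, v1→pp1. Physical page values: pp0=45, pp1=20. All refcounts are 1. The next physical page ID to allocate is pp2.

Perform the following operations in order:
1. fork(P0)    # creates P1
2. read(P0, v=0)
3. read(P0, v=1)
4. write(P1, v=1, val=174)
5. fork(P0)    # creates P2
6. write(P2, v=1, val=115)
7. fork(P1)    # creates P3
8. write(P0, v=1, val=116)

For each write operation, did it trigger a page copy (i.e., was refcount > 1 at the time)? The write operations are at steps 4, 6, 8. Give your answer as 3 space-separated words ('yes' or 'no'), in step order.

Op 1: fork(P0) -> P1. 2 ppages; refcounts: pp0:2 pp1:2
Op 2: read(P0, v0) -> 45. No state change.
Op 3: read(P0, v1) -> 20. No state change.
Op 4: write(P1, v1, 174). refcount(pp1)=2>1 -> COPY to pp2. 3 ppages; refcounts: pp0:2 pp1:1 pp2:1
Op 5: fork(P0) -> P2. 3 ppages; refcounts: pp0:3 pp1:2 pp2:1
Op 6: write(P2, v1, 115). refcount(pp1)=2>1 -> COPY to pp3. 4 ppages; refcounts: pp0:3 pp1:1 pp2:1 pp3:1
Op 7: fork(P1) -> P3. 4 ppages; refcounts: pp0:4 pp1:1 pp2:2 pp3:1
Op 8: write(P0, v1, 116). refcount(pp1)=1 -> write in place. 4 ppages; refcounts: pp0:4 pp1:1 pp2:2 pp3:1

yes yes no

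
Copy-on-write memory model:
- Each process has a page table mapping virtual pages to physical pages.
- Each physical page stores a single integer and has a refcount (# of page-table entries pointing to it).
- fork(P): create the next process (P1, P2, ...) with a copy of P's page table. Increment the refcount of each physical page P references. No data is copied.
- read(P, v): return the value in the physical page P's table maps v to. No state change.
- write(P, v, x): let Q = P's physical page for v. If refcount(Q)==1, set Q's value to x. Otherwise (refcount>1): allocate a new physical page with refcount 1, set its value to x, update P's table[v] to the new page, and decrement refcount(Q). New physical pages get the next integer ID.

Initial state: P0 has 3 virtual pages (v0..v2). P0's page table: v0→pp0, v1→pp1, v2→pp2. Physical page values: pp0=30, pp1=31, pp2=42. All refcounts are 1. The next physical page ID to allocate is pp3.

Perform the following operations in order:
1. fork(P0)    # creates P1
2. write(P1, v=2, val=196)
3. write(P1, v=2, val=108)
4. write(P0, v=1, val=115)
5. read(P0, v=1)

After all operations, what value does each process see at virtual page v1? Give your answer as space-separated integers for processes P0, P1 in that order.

Answer: 115 31

Derivation:
Op 1: fork(P0) -> P1. 3 ppages; refcounts: pp0:2 pp1:2 pp2:2
Op 2: write(P1, v2, 196). refcount(pp2)=2>1 -> COPY to pp3. 4 ppages; refcounts: pp0:2 pp1:2 pp2:1 pp3:1
Op 3: write(P1, v2, 108). refcount(pp3)=1 -> write in place. 4 ppages; refcounts: pp0:2 pp1:2 pp2:1 pp3:1
Op 4: write(P0, v1, 115). refcount(pp1)=2>1 -> COPY to pp4. 5 ppages; refcounts: pp0:2 pp1:1 pp2:1 pp3:1 pp4:1
Op 5: read(P0, v1) -> 115. No state change.
P0: v1 -> pp4 = 115
P1: v1 -> pp1 = 31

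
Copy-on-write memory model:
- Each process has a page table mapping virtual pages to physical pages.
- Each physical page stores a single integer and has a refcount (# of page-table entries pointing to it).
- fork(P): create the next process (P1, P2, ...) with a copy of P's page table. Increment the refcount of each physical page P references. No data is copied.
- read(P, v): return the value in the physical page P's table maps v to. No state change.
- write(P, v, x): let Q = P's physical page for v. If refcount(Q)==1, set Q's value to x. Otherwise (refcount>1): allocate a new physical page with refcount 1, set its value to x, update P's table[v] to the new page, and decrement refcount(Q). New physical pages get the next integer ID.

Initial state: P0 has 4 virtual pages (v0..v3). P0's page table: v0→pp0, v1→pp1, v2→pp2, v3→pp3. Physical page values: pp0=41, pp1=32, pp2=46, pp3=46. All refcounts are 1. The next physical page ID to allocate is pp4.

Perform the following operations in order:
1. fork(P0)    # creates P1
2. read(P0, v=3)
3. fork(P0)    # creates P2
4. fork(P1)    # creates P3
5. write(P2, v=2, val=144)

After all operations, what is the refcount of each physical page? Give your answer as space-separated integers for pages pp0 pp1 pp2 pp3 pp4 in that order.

Op 1: fork(P0) -> P1. 4 ppages; refcounts: pp0:2 pp1:2 pp2:2 pp3:2
Op 2: read(P0, v3) -> 46. No state change.
Op 3: fork(P0) -> P2. 4 ppages; refcounts: pp0:3 pp1:3 pp2:3 pp3:3
Op 4: fork(P1) -> P3. 4 ppages; refcounts: pp0:4 pp1:4 pp2:4 pp3:4
Op 5: write(P2, v2, 144). refcount(pp2)=4>1 -> COPY to pp4. 5 ppages; refcounts: pp0:4 pp1:4 pp2:3 pp3:4 pp4:1

Answer: 4 4 3 4 1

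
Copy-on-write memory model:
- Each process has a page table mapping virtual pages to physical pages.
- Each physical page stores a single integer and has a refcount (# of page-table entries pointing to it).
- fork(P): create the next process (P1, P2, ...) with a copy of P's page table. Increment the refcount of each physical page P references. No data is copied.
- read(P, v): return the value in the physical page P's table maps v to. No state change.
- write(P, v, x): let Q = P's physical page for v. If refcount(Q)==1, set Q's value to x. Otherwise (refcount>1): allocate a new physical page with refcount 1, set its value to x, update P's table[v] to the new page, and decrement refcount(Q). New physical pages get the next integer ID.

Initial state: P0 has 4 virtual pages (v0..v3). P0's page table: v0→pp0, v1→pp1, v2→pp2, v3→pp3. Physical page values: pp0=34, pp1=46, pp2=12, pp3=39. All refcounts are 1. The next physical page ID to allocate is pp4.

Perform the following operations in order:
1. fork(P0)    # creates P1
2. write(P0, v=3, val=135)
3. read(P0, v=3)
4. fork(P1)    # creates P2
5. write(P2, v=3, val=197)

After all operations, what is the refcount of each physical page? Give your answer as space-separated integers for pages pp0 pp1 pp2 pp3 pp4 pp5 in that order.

Op 1: fork(P0) -> P1. 4 ppages; refcounts: pp0:2 pp1:2 pp2:2 pp3:2
Op 2: write(P0, v3, 135). refcount(pp3)=2>1 -> COPY to pp4. 5 ppages; refcounts: pp0:2 pp1:2 pp2:2 pp3:1 pp4:1
Op 3: read(P0, v3) -> 135. No state change.
Op 4: fork(P1) -> P2. 5 ppages; refcounts: pp0:3 pp1:3 pp2:3 pp3:2 pp4:1
Op 5: write(P2, v3, 197). refcount(pp3)=2>1 -> COPY to pp5. 6 ppages; refcounts: pp0:3 pp1:3 pp2:3 pp3:1 pp4:1 pp5:1

Answer: 3 3 3 1 1 1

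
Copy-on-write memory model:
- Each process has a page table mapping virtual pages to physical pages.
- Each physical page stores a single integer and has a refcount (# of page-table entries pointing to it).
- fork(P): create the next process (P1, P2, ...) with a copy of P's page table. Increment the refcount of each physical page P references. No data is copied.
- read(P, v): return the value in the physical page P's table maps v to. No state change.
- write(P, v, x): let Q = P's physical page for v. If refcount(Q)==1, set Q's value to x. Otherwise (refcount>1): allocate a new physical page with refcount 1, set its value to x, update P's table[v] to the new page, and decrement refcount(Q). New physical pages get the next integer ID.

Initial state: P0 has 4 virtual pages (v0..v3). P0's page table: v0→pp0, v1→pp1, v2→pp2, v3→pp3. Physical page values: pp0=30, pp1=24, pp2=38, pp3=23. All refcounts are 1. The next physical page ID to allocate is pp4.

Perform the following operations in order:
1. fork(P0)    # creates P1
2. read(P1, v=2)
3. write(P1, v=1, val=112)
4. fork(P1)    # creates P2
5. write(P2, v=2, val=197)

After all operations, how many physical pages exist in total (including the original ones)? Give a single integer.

Op 1: fork(P0) -> P1. 4 ppages; refcounts: pp0:2 pp1:2 pp2:2 pp3:2
Op 2: read(P1, v2) -> 38. No state change.
Op 3: write(P1, v1, 112). refcount(pp1)=2>1 -> COPY to pp4. 5 ppages; refcounts: pp0:2 pp1:1 pp2:2 pp3:2 pp4:1
Op 4: fork(P1) -> P2. 5 ppages; refcounts: pp0:3 pp1:1 pp2:3 pp3:3 pp4:2
Op 5: write(P2, v2, 197). refcount(pp2)=3>1 -> COPY to pp5. 6 ppages; refcounts: pp0:3 pp1:1 pp2:2 pp3:3 pp4:2 pp5:1

Answer: 6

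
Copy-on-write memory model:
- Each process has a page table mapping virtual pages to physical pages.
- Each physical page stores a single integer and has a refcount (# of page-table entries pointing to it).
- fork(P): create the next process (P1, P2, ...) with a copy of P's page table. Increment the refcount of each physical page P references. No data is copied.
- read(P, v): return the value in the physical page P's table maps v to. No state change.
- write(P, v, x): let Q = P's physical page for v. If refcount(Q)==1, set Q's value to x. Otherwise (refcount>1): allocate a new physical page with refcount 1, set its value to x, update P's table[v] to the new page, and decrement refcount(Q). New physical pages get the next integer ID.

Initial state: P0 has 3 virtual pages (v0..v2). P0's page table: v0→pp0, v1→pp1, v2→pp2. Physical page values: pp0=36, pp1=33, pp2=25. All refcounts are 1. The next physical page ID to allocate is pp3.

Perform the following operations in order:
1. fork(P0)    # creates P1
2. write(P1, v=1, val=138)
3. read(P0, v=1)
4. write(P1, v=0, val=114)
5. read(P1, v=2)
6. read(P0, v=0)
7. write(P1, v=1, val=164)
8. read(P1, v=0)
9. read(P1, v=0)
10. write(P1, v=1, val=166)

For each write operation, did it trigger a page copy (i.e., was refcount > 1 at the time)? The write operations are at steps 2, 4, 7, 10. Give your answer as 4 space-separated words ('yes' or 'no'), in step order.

Op 1: fork(P0) -> P1. 3 ppages; refcounts: pp0:2 pp1:2 pp2:2
Op 2: write(P1, v1, 138). refcount(pp1)=2>1 -> COPY to pp3. 4 ppages; refcounts: pp0:2 pp1:1 pp2:2 pp3:1
Op 3: read(P0, v1) -> 33. No state change.
Op 4: write(P1, v0, 114). refcount(pp0)=2>1 -> COPY to pp4. 5 ppages; refcounts: pp0:1 pp1:1 pp2:2 pp3:1 pp4:1
Op 5: read(P1, v2) -> 25. No state change.
Op 6: read(P0, v0) -> 36. No state change.
Op 7: write(P1, v1, 164). refcount(pp3)=1 -> write in place. 5 ppages; refcounts: pp0:1 pp1:1 pp2:2 pp3:1 pp4:1
Op 8: read(P1, v0) -> 114. No state change.
Op 9: read(P1, v0) -> 114. No state change.
Op 10: write(P1, v1, 166). refcount(pp3)=1 -> write in place. 5 ppages; refcounts: pp0:1 pp1:1 pp2:2 pp3:1 pp4:1

yes yes no no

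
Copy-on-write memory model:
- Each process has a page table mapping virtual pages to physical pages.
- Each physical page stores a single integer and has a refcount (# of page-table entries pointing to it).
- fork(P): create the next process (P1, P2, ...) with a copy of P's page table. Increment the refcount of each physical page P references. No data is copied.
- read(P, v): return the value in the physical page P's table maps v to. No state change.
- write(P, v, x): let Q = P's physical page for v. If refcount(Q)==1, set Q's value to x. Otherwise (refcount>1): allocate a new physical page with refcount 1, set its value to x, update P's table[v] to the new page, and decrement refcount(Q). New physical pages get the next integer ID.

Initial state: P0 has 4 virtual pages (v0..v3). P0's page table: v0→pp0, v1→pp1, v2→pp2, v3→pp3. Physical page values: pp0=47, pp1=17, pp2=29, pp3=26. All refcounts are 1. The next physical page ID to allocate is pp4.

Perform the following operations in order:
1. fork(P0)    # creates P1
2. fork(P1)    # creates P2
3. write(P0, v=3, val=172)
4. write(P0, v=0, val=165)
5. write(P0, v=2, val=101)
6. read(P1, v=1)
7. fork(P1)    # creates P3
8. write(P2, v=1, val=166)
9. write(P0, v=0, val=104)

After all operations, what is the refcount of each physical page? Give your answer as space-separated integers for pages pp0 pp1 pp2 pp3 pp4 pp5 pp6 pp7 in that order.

Op 1: fork(P0) -> P1. 4 ppages; refcounts: pp0:2 pp1:2 pp2:2 pp3:2
Op 2: fork(P1) -> P2. 4 ppages; refcounts: pp0:3 pp1:3 pp2:3 pp3:3
Op 3: write(P0, v3, 172). refcount(pp3)=3>1 -> COPY to pp4. 5 ppages; refcounts: pp0:3 pp1:3 pp2:3 pp3:2 pp4:1
Op 4: write(P0, v0, 165). refcount(pp0)=3>1 -> COPY to pp5. 6 ppages; refcounts: pp0:2 pp1:3 pp2:3 pp3:2 pp4:1 pp5:1
Op 5: write(P0, v2, 101). refcount(pp2)=3>1 -> COPY to pp6. 7 ppages; refcounts: pp0:2 pp1:3 pp2:2 pp3:2 pp4:1 pp5:1 pp6:1
Op 6: read(P1, v1) -> 17. No state change.
Op 7: fork(P1) -> P3. 7 ppages; refcounts: pp0:3 pp1:4 pp2:3 pp3:3 pp4:1 pp5:1 pp6:1
Op 8: write(P2, v1, 166). refcount(pp1)=4>1 -> COPY to pp7. 8 ppages; refcounts: pp0:3 pp1:3 pp2:3 pp3:3 pp4:1 pp5:1 pp6:1 pp7:1
Op 9: write(P0, v0, 104). refcount(pp5)=1 -> write in place. 8 ppages; refcounts: pp0:3 pp1:3 pp2:3 pp3:3 pp4:1 pp5:1 pp6:1 pp7:1

Answer: 3 3 3 3 1 1 1 1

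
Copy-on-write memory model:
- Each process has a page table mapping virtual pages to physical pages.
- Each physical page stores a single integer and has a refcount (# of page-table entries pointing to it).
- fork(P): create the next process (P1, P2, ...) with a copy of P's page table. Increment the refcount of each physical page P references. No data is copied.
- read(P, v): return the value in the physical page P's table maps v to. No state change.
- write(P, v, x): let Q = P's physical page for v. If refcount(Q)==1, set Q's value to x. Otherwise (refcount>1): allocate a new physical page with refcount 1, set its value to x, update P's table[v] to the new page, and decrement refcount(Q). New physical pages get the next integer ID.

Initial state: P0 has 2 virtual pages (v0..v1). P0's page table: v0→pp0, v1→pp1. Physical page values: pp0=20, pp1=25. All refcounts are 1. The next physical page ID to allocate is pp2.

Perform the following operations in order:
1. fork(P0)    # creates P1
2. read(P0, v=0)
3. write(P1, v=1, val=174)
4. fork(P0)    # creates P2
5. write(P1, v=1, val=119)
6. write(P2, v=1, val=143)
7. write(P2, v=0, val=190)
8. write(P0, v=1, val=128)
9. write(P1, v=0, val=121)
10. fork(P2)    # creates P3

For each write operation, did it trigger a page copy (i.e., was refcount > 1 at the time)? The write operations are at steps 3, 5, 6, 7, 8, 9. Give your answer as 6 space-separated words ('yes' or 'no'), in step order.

Op 1: fork(P0) -> P1. 2 ppages; refcounts: pp0:2 pp1:2
Op 2: read(P0, v0) -> 20. No state change.
Op 3: write(P1, v1, 174). refcount(pp1)=2>1 -> COPY to pp2. 3 ppages; refcounts: pp0:2 pp1:1 pp2:1
Op 4: fork(P0) -> P2. 3 ppages; refcounts: pp0:3 pp1:2 pp2:1
Op 5: write(P1, v1, 119). refcount(pp2)=1 -> write in place. 3 ppages; refcounts: pp0:3 pp1:2 pp2:1
Op 6: write(P2, v1, 143). refcount(pp1)=2>1 -> COPY to pp3. 4 ppages; refcounts: pp0:3 pp1:1 pp2:1 pp3:1
Op 7: write(P2, v0, 190). refcount(pp0)=3>1 -> COPY to pp4. 5 ppages; refcounts: pp0:2 pp1:1 pp2:1 pp3:1 pp4:1
Op 8: write(P0, v1, 128). refcount(pp1)=1 -> write in place. 5 ppages; refcounts: pp0:2 pp1:1 pp2:1 pp3:1 pp4:1
Op 9: write(P1, v0, 121). refcount(pp0)=2>1 -> COPY to pp5. 6 ppages; refcounts: pp0:1 pp1:1 pp2:1 pp3:1 pp4:1 pp5:1
Op 10: fork(P2) -> P3. 6 ppages; refcounts: pp0:1 pp1:1 pp2:1 pp3:2 pp4:2 pp5:1

yes no yes yes no yes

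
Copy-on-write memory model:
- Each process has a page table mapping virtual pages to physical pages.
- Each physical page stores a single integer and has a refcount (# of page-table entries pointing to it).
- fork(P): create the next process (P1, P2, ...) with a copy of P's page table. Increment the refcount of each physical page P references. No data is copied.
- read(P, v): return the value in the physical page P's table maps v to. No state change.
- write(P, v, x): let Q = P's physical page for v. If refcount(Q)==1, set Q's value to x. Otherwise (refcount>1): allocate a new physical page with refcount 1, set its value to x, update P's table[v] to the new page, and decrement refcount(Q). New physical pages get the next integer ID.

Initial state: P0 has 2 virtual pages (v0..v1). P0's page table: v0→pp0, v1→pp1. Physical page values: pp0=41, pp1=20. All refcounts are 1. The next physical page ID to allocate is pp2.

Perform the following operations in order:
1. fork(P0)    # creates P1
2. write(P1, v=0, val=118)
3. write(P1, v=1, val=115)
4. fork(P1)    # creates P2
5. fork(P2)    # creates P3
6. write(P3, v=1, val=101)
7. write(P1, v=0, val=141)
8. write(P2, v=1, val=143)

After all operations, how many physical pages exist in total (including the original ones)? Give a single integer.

Op 1: fork(P0) -> P1. 2 ppages; refcounts: pp0:2 pp1:2
Op 2: write(P1, v0, 118). refcount(pp0)=2>1 -> COPY to pp2. 3 ppages; refcounts: pp0:1 pp1:2 pp2:1
Op 3: write(P1, v1, 115). refcount(pp1)=2>1 -> COPY to pp3. 4 ppages; refcounts: pp0:1 pp1:1 pp2:1 pp3:1
Op 4: fork(P1) -> P2. 4 ppages; refcounts: pp0:1 pp1:1 pp2:2 pp3:2
Op 5: fork(P2) -> P3. 4 ppages; refcounts: pp0:1 pp1:1 pp2:3 pp3:3
Op 6: write(P3, v1, 101). refcount(pp3)=3>1 -> COPY to pp4. 5 ppages; refcounts: pp0:1 pp1:1 pp2:3 pp3:2 pp4:1
Op 7: write(P1, v0, 141). refcount(pp2)=3>1 -> COPY to pp5. 6 ppages; refcounts: pp0:1 pp1:1 pp2:2 pp3:2 pp4:1 pp5:1
Op 8: write(P2, v1, 143). refcount(pp3)=2>1 -> COPY to pp6. 7 ppages; refcounts: pp0:1 pp1:1 pp2:2 pp3:1 pp4:1 pp5:1 pp6:1

Answer: 7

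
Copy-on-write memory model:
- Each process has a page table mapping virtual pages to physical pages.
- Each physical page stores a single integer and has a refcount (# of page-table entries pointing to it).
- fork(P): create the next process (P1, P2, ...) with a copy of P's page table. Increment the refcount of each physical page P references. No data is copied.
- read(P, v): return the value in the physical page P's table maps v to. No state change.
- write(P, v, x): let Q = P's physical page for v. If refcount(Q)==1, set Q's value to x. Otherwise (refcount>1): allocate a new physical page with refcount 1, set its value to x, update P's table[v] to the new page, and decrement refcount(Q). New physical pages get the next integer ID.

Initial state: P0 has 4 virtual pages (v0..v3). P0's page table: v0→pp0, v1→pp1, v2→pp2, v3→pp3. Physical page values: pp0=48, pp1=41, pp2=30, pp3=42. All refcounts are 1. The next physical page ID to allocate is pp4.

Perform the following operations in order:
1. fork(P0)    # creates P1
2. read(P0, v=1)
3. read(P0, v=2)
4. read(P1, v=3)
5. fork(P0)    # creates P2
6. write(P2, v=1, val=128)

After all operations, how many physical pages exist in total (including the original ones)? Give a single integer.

Answer: 5

Derivation:
Op 1: fork(P0) -> P1. 4 ppages; refcounts: pp0:2 pp1:2 pp2:2 pp3:2
Op 2: read(P0, v1) -> 41. No state change.
Op 3: read(P0, v2) -> 30. No state change.
Op 4: read(P1, v3) -> 42. No state change.
Op 5: fork(P0) -> P2. 4 ppages; refcounts: pp0:3 pp1:3 pp2:3 pp3:3
Op 6: write(P2, v1, 128). refcount(pp1)=3>1 -> COPY to pp4. 5 ppages; refcounts: pp0:3 pp1:2 pp2:3 pp3:3 pp4:1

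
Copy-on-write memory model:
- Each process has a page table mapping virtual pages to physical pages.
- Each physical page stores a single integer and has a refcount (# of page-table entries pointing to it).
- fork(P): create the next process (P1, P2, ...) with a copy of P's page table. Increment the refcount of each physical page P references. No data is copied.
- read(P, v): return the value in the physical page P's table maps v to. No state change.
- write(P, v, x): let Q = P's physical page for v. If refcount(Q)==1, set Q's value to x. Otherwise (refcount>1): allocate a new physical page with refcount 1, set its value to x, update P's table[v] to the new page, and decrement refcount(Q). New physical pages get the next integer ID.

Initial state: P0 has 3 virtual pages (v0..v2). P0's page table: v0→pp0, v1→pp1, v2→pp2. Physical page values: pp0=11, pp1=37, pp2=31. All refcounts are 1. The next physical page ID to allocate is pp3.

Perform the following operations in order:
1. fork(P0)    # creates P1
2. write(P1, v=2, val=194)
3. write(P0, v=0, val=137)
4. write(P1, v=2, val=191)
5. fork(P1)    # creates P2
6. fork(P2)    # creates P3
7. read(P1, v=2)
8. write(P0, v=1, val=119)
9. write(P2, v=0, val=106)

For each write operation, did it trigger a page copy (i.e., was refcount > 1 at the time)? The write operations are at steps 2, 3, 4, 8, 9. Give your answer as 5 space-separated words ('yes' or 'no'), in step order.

Op 1: fork(P0) -> P1. 3 ppages; refcounts: pp0:2 pp1:2 pp2:2
Op 2: write(P1, v2, 194). refcount(pp2)=2>1 -> COPY to pp3. 4 ppages; refcounts: pp0:2 pp1:2 pp2:1 pp3:1
Op 3: write(P0, v0, 137). refcount(pp0)=2>1 -> COPY to pp4. 5 ppages; refcounts: pp0:1 pp1:2 pp2:1 pp3:1 pp4:1
Op 4: write(P1, v2, 191). refcount(pp3)=1 -> write in place. 5 ppages; refcounts: pp0:1 pp1:2 pp2:1 pp3:1 pp4:1
Op 5: fork(P1) -> P2. 5 ppages; refcounts: pp0:2 pp1:3 pp2:1 pp3:2 pp4:1
Op 6: fork(P2) -> P3. 5 ppages; refcounts: pp0:3 pp1:4 pp2:1 pp3:3 pp4:1
Op 7: read(P1, v2) -> 191. No state change.
Op 8: write(P0, v1, 119). refcount(pp1)=4>1 -> COPY to pp5. 6 ppages; refcounts: pp0:3 pp1:3 pp2:1 pp3:3 pp4:1 pp5:1
Op 9: write(P2, v0, 106). refcount(pp0)=3>1 -> COPY to pp6. 7 ppages; refcounts: pp0:2 pp1:3 pp2:1 pp3:3 pp4:1 pp5:1 pp6:1

yes yes no yes yes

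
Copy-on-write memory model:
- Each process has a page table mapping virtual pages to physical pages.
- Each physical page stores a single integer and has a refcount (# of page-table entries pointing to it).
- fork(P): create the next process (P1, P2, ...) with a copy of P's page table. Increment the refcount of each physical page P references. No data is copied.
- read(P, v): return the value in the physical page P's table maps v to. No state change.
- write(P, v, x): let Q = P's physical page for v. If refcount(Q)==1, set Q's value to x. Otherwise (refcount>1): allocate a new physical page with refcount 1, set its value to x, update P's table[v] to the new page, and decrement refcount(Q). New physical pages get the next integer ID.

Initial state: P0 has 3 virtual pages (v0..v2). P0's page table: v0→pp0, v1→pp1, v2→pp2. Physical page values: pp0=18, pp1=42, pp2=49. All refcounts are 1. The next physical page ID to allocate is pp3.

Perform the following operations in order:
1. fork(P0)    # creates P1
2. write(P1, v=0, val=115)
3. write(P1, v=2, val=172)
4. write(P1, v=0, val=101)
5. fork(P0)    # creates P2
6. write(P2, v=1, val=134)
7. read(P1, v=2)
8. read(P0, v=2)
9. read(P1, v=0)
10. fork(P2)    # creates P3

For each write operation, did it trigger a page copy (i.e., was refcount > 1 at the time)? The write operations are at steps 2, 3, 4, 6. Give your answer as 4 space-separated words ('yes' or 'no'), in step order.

Op 1: fork(P0) -> P1. 3 ppages; refcounts: pp0:2 pp1:2 pp2:2
Op 2: write(P1, v0, 115). refcount(pp0)=2>1 -> COPY to pp3. 4 ppages; refcounts: pp0:1 pp1:2 pp2:2 pp3:1
Op 3: write(P1, v2, 172). refcount(pp2)=2>1 -> COPY to pp4. 5 ppages; refcounts: pp0:1 pp1:2 pp2:1 pp3:1 pp4:1
Op 4: write(P1, v0, 101). refcount(pp3)=1 -> write in place. 5 ppages; refcounts: pp0:1 pp1:2 pp2:1 pp3:1 pp4:1
Op 5: fork(P0) -> P2. 5 ppages; refcounts: pp0:2 pp1:3 pp2:2 pp3:1 pp4:1
Op 6: write(P2, v1, 134). refcount(pp1)=3>1 -> COPY to pp5. 6 ppages; refcounts: pp0:2 pp1:2 pp2:2 pp3:1 pp4:1 pp5:1
Op 7: read(P1, v2) -> 172. No state change.
Op 8: read(P0, v2) -> 49. No state change.
Op 9: read(P1, v0) -> 101. No state change.
Op 10: fork(P2) -> P3. 6 ppages; refcounts: pp0:3 pp1:2 pp2:3 pp3:1 pp4:1 pp5:2

yes yes no yes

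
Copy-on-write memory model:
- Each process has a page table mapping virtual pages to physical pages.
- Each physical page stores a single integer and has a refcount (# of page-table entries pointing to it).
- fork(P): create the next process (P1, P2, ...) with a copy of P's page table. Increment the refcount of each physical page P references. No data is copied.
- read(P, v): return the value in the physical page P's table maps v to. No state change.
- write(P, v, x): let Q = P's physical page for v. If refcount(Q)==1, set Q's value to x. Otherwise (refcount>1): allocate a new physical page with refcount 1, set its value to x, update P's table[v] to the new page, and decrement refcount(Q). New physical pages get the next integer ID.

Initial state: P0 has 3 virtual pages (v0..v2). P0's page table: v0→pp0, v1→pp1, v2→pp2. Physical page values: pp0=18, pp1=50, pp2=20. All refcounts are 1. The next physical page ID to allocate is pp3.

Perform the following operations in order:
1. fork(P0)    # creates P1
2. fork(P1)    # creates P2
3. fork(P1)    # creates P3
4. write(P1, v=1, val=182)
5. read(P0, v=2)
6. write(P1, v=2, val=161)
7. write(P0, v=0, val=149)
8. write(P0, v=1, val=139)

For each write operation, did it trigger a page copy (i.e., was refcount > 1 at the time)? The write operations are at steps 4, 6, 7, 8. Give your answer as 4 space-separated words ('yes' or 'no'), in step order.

Op 1: fork(P0) -> P1. 3 ppages; refcounts: pp0:2 pp1:2 pp2:2
Op 2: fork(P1) -> P2. 3 ppages; refcounts: pp0:3 pp1:3 pp2:3
Op 3: fork(P1) -> P3. 3 ppages; refcounts: pp0:4 pp1:4 pp2:4
Op 4: write(P1, v1, 182). refcount(pp1)=4>1 -> COPY to pp3. 4 ppages; refcounts: pp0:4 pp1:3 pp2:4 pp3:1
Op 5: read(P0, v2) -> 20. No state change.
Op 6: write(P1, v2, 161). refcount(pp2)=4>1 -> COPY to pp4. 5 ppages; refcounts: pp0:4 pp1:3 pp2:3 pp3:1 pp4:1
Op 7: write(P0, v0, 149). refcount(pp0)=4>1 -> COPY to pp5. 6 ppages; refcounts: pp0:3 pp1:3 pp2:3 pp3:1 pp4:1 pp5:1
Op 8: write(P0, v1, 139). refcount(pp1)=3>1 -> COPY to pp6. 7 ppages; refcounts: pp0:3 pp1:2 pp2:3 pp3:1 pp4:1 pp5:1 pp6:1

yes yes yes yes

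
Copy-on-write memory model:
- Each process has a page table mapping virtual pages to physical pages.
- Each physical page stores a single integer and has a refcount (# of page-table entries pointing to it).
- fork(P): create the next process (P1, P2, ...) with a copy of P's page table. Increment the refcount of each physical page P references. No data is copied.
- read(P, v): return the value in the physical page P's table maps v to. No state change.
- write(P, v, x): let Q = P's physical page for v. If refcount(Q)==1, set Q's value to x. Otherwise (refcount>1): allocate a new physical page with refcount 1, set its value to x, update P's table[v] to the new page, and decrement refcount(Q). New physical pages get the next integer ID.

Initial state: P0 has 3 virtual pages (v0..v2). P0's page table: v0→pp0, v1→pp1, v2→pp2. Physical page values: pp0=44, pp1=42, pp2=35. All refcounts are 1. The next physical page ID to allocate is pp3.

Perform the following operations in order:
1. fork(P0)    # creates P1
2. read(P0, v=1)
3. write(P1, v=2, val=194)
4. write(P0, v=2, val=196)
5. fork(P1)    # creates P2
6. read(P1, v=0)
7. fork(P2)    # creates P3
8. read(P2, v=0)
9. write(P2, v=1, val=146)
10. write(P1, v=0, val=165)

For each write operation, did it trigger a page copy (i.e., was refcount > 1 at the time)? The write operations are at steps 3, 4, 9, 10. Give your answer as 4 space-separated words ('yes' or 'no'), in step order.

Op 1: fork(P0) -> P1. 3 ppages; refcounts: pp0:2 pp1:2 pp2:2
Op 2: read(P0, v1) -> 42. No state change.
Op 3: write(P1, v2, 194). refcount(pp2)=2>1 -> COPY to pp3. 4 ppages; refcounts: pp0:2 pp1:2 pp2:1 pp3:1
Op 4: write(P0, v2, 196). refcount(pp2)=1 -> write in place. 4 ppages; refcounts: pp0:2 pp1:2 pp2:1 pp3:1
Op 5: fork(P1) -> P2. 4 ppages; refcounts: pp0:3 pp1:3 pp2:1 pp3:2
Op 6: read(P1, v0) -> 44. No state change.
Op 7: fork(P2) -> P3. 4 ppages; refcounts: pp0:4 pp1:4 pp2:1 pp3:3
Op 8: read(P2, v0) -> 44. No state change.
Op 9: write(P2, v1, 146). refcount(pp1)=4>1 -> COPY to pp4. 5 ppages; refcounts: pp0:4 pp1:3 pp2:1 pp3:3 pp4:1
Op 10: write(P1, v0, 165). refcount(pp0)=4>1 -> COPY to pp5. 6 ppages; refcounts: pp0:3 pp1:3 pp2:1 pp3:3 pp4:1 pp5:1

yes no yes yes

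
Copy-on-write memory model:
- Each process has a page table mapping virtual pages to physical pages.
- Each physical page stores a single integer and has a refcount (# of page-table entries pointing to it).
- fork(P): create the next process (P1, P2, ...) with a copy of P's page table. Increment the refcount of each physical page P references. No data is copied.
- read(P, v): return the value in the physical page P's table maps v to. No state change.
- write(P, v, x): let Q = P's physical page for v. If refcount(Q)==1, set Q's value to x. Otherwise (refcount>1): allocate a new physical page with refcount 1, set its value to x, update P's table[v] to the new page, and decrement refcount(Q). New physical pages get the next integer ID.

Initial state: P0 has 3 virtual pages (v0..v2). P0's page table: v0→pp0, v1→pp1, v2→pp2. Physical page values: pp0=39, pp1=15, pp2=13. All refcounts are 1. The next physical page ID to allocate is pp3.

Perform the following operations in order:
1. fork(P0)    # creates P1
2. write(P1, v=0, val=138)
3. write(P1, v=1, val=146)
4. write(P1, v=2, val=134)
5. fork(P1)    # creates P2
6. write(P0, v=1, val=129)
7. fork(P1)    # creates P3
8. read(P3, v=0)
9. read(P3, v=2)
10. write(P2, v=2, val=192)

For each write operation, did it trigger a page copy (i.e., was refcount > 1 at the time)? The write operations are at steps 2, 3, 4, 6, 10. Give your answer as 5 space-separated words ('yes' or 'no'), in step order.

Op 1: fork(P0) -> P1. 3 ppages; refcounts: pp0:2 pp1:2 pp2:2
Op 2: write(P1, v0, 138). refcount(pp0)=2>1 -> COPY to pp3. 4 ppages; refcounts: pp0:1 pp1:2 pp2:2 pp3:1
Op 3: write(P1, v1, 146). refcount(pp1)=2>1 -> COPY to pp4. 5 ppages; refcounts: pp0:1 pp1:1 pp2:2 pp3:1 pp4:1
Op 4: write(P1, v2, 134). refcount(pp2)=2>1 -> COPY to pp5. 6 ppages; refcounts: pp0:1 pp1:1 pp2:1 pp3:1 pp4:1 pp5:1
Op 5: fork(P1) -> P2. 6 ppages; refcounts: pp0:1 pp1:1 pp2:1 pp3:2 pp4:2 pp5:2
Op 6: write(P0, v1, 129). refcount(pp1)=1 -> write in place. 6 ppages; refcounts: pp0:1 pp1:1 pp2:1 pp3:2 pp4:2 pp5:2
Op 7: fork(P1) -> P3. 6 ppages; refcounts: pp0:1 pp1:1 pp2:1 pp3:3 pp4:3 pp5:3
Op 8: read(P3, v0) -> 138. No state change.
Op 9: read(P3, v2) -> 134. No state change.
Op 10: write(P2, v2, 192). refcount(pp5)=3>1 -> COPY to pp6. 7 ppages; refcounts: pp0:1 pp1:1 pp2:1 pp3:3 pp4:3 pp5:2 pp6:1

yes yes yes no yes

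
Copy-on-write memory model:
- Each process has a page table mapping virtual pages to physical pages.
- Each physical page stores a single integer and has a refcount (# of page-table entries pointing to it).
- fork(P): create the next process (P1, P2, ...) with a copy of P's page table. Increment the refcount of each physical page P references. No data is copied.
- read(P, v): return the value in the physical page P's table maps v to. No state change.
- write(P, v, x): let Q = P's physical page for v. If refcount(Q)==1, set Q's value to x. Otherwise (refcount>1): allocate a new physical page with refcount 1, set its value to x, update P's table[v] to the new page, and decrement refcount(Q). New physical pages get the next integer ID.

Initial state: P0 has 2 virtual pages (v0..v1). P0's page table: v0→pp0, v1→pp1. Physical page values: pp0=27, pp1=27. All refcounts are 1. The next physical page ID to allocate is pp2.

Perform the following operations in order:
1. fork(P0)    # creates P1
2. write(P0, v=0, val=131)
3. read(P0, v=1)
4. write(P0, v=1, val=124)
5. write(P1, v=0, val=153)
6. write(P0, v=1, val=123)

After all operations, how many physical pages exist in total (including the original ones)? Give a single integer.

Op 1: fork(P0) -> P1. 2 ppages; refcounts: pp0:2 pp1:2
Op 2: write(P0, v0, 131). refcount(pp0)=2>1 -> COPY to pp2. 3 ppages; refcounts: pp0:1 pp1:2 pp2:1
Op 3: read(P0, v1) -> 27. No state change.
Op 4: write(P0, v1, 124). refcount(pp1)=2>1 -> COPY to pp3. 4 ppages; refcounts: pp0:1 pp1:1 pp2:1 pp3:1
Op 5: write(P1, v0, 153). refcount(pp0)=1 -> write in place. 4 ppages; refcounts: pp0:1 pp1:1 pp2:1 pp3:1
Op 6: write(P0, v1, 123). refcount(pp3)=1 -> write in place. 4 ppages; refcounts: pp0:1 pp1:1 pp2:1 pp3:1

Answer: 4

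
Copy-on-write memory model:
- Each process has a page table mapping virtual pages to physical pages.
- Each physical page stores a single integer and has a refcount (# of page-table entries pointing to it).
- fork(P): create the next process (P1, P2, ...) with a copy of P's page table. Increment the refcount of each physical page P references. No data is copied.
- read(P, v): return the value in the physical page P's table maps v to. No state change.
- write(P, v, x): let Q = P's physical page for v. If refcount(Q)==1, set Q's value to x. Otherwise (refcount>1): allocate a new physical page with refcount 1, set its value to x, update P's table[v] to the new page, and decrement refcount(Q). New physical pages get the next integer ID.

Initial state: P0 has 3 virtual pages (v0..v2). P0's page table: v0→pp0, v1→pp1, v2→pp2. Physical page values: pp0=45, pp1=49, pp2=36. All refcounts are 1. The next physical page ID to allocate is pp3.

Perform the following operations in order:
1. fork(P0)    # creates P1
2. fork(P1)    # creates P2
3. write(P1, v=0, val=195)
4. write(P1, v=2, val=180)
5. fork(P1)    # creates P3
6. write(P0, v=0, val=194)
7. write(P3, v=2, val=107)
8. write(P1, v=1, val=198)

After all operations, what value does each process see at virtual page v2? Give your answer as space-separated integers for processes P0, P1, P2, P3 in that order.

Answer: 36 180 36 107

Derivation:
Op 1: fork(P0) -> P1. 3 ppages; refcounts: pp0:2 pp1:2 pp2:2
Op 2: fork(P1) -> P2. 3 ppages; refcounts: pp0:3 pp1:3 pp2:3
Op 3: write(P1, v0, 195). refcount(pp0)=3>1 -> COPY to pp3. 4 ppages; refcounts: pp0:2 pp1:3 pp2:3 pp3:1
Op 4: write(P1, v2, 180). refcount(pp2)=3>1 -> COPY to pp4. 5 ppages; refcounts: pp0:2 pp1:3 pp2:2 pp3:1 pp4:1
Op 5: fork(P1) -> P3. 5 ppages; refcounts: pp0:2 pp1:4 pp2:2 pp3:2 pp4:2
Op 6: write(P0, v0, 194). refcount(pp0)=2>1 -> COPY to pp5. 6 ppages; refcounts: pp0:1 pp1:4 pp2:2 pp3:2 pp4:2 pp5:1
Op 7: write(P3, v2, 107). refcount(pp4)=2>1 -> COPY to pp6. 7 ppages; refcounts: pp0:1 pp1:4 pp2:2 pp3:2 pp4:1 pp5:1 pp6:1
Op 8: write(P1, v1, 198). refcount(pp1)=4>1 -> COPY to pp7. 8 ppages; refcounts: pp0:1 pp1:3 pp2:2 pp3:2 pp4:1 pp5:1 pp6:1 pp7:1
P0: v2 -> pp2 = 36
P1: v2 -> pp4 = 180
P2: v2 -> pp2 = 36
P3: v2 -> pp6 = 107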